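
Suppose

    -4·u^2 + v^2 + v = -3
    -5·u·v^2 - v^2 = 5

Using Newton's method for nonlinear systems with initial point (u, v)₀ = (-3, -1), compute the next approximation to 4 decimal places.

(-1.6219, -0.9247)

At (-3, -1): F = (-33.0000, 9.0000).
Jacobian J = [[-8·u, 2·v + 1], [-5·v^2, -10·u·v - 2·v]].
At the point, J = [[24.0000, -1.0000], [-5.0000, -28.0000]] (det J = -677.0000).
Solving J·Δ = −F gives Δ = (1.3781, 0.0753).
Then the next iterate is (u, v)₁ = (-1.6219, -0.9247).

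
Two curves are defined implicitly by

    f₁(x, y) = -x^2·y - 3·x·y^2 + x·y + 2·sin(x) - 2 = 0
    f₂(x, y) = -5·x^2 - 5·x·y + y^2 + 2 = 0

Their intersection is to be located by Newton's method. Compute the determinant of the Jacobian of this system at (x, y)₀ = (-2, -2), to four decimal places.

763.0062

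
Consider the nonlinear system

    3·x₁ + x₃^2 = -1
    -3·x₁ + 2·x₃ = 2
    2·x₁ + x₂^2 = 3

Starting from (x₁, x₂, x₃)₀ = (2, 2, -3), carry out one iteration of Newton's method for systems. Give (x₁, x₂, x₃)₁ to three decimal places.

At (2, 2, -3): F = (16.000, -14.000, 5.000).
Jacobian J = [[3, 0, 2·x₃], [-3, 0, 2], [2, 2·x₂, 0]].
At the point, J = [[3.000, 0.000, -6.000], [-3.000, 0.000, 2.000], [2.000, 4.000, 0.000]] (det J = 48.000).
Solving J·Δ = −F gives Δ = (-4.333, 0.917, 0.500).
Then the next iterate is (x₁, x₂, x₃)₁ = (-2.333, 2.917, -2.500).

(-2.333, 2.917, -2.500)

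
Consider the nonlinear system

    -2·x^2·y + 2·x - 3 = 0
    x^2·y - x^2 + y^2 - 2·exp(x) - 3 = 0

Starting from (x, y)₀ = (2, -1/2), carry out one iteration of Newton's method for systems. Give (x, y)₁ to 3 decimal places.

At (2, -1/2): F = (5.000, -23.52811).
Jacobian J = [[-4·x·y + 2, -2·x^2], [2·x·y - 2·x - 2·exp(x), x^2 + 2·y]].
At the point, J = [[6.000, -8.000], [-20.77811, 3.000]] (det J = -148.22490).
Solving J·Δ = −F gives Δ = (-1.169, -0.251).
Then the next iterate is (x, y)₁ = (0.831, -0.751).

(0.831, -0.751)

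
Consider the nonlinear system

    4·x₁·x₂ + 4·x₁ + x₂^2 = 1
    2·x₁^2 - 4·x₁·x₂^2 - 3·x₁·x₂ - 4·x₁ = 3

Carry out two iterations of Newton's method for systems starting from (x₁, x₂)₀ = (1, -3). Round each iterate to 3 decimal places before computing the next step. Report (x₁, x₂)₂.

(0.464, -0.856)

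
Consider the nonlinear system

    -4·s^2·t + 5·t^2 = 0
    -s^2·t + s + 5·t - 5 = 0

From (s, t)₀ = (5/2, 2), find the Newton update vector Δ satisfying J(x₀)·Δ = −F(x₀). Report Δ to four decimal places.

(-2.5000, 14.0000)

At (5/2, 2): F = (-30.0000, -5.0000).
Jacobian J = [[-8·s·t, -4·s^2 + 10·t], [-2·s·t + 1, -s^2 + 5]].
At the point, J = [[-40.0000, -5.0000], [-9.0000, -1.2500]] (det J = 5.0000).
Solving J·Δ = −F gives Δ = (-2.5000, 14.0000).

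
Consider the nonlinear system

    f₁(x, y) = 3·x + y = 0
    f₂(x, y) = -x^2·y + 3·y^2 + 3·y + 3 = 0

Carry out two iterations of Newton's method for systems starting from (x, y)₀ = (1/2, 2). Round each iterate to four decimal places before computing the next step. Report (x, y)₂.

(0.1230, -0.3691)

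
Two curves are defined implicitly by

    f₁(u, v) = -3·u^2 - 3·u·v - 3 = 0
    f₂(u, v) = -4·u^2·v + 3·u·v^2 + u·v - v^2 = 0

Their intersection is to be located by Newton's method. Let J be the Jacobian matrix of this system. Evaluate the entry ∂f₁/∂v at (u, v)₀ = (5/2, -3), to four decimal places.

-7.5000

∂f₁/∂v = -3·u.
At (5/2, -3) this is -7.5000.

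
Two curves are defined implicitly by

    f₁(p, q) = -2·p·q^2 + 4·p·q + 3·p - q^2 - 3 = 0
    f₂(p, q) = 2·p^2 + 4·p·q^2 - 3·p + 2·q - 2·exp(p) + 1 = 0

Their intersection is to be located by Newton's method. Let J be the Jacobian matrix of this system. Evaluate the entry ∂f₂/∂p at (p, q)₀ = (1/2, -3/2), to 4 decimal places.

∂f₂/∂p = 4·p + 4·q^2 - 2·exp(p) - 3.
At (1/2, -3/2) this is 4.7026.

4.7026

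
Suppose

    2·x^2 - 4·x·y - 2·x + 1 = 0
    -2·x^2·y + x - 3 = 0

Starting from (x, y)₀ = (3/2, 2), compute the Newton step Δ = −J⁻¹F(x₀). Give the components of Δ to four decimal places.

(-0.4219, -1.3021)

At (3/2, 2): F = (-9.5000, -10.5000).
Jacobian J = [[4·x - 4·y - 2, -4·x], [-4·x·y + 1, -2·x^2]].
At the point, J = [[-4.0000, -6.0000], [-11.0000, -4.5000]] (det J = -48.0000).
Solving J·Δ = −F gives Δ = (-0.4219, -1.3021).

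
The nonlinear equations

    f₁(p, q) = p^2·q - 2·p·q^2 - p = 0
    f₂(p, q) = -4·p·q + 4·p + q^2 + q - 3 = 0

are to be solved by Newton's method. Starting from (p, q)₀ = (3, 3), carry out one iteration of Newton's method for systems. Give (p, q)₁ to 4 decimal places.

At (3, 3): F = (-30.0000, -15.0000).
Jacobian J = [[2·p·q - 2·q^2 - 1, p^2 - 4·p·q], [-4·q + 4, -4·p + 2·q + 1]].
At the point, J = [[-1.0000, -27.0000], [-8.0000, -5.0000]] (det J = -211.0000).
Solving J·Δ = −F gives Δ = (-1.2085, -1.0664).
Then the next iterate is (p, q)₁ = (1.7915, 1.9336).

(1.7915, 1.9336)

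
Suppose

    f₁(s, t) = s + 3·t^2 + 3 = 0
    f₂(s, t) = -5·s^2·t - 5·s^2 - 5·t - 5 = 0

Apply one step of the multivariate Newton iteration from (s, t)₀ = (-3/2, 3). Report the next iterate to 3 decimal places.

At (-3/2, 3): F = (28.500, -65.000).
Jacobian J = [[1, 6·t], [-10·s·t - 10·s, -5·s^2 - 5]].
At the point, J = [[1.000, 18.000], [60.000, -16.250]] (det J = -1096.250).
Solving J·Δ = −F gives Δ = (0.645, -1.619).
Then the next iterate is (s, t)₁ = (-0.855, 1.381).

(-0.855, 1.381)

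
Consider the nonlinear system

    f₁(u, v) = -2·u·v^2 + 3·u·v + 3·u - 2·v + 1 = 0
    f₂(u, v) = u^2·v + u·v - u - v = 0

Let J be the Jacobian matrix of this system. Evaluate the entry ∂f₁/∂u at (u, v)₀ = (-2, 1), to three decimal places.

4.000

∂f₁/∂u = -2·v^2 + 3·v + 3.
At (-2, 1) this is 4.000.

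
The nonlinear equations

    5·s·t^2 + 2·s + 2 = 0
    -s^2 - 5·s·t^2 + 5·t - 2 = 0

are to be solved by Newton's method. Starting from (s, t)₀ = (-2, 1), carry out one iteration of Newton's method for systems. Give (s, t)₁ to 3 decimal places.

(-1.226, 0.671)

At (-2, 1): F = (-12.000, 9.000).
Jacobian J = [[5·t^2 + 2, 10·s·t], [-2·s - 5·t^2, -10·s·t + 5]].
At the point, J = [[7.000, -20.000], [-1.000, 25.000]] (det J = 155.000).
Solving J·Δ = −F gives Δ = (0.774, -0.329).
Then the next iterate is (s, t)₁ = (-1.226, 0.671).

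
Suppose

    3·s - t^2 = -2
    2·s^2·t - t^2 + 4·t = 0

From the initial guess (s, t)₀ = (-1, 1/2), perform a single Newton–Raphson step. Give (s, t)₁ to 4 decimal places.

At (-1, 1/2): F = (-1.2500, 2.7500).
Jacobian J = [[3, -2·t], [4·s·t, 2·s^2 - 2·t + 4]].
At the point, J = [[3.0000, -1.0000], [-2.0000, 5.0000]] (det J = 13.0000).
Solving J·Δ = −F gives Δ = (0.2692, -0.4423).
Then the next iterate is (s, t)₁ = (-0.7308, 0.0577).

(-0.7308, 0.0577)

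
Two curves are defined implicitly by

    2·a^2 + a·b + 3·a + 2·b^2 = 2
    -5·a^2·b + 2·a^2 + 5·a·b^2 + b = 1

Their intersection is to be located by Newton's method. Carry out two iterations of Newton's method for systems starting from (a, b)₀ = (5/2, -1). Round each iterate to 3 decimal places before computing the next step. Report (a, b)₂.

(-0.210, -2.012)

At (5/2, -1): F = (17.500, 54.250).
Jacobian J = [[4·a + b + 3, a + 4·b], [-10·a·b + 4·a + 5·b^2, -5·a^2 + 10·a·b + 1]].
At the point, J = [[12.000, -1.500], [40.000, -55.250]] (det J = -603.000).
Solving J·Δ = −F gives Δ = (-1.468, -0.081).
Then the next iterate is (a, b)₁ = (1.032, -1.081).
Round to (1.032, -1.081) and repeat: F = (4.44758, 11.83528), J = [[6.047, -3.292], [21.12673, -15.48104]].
Δ = (-1.242, -0.931), so (a, b)₂ = (-0.210, -2.012).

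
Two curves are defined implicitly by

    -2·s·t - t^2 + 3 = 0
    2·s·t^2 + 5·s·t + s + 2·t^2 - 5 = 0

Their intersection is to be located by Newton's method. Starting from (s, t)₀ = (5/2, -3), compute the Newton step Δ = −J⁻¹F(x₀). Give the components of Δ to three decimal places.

(-1.594, 0.564)

At (5/2, -3): F = (9.000, 23.000).
Jacobian J = [[-2·t, -2·s - 2·t], [2·t^2 + 5·t + 1, 4·s·t + 5·s + 4·t]].
At the point, J = [[6.000, 1.000], [4.000, -29.500]] (det J = -181.000).
Solving J·Δ = −F gives Δ = (-1.594, 0.564).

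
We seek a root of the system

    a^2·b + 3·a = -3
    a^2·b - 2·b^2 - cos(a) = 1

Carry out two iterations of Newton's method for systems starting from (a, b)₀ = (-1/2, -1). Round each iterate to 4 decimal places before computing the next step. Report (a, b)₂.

(-1.4411, 1.7017)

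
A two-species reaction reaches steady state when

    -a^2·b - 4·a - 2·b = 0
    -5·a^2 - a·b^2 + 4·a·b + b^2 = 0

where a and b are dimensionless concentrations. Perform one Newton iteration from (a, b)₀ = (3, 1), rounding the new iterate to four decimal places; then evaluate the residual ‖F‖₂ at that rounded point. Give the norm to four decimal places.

11.8685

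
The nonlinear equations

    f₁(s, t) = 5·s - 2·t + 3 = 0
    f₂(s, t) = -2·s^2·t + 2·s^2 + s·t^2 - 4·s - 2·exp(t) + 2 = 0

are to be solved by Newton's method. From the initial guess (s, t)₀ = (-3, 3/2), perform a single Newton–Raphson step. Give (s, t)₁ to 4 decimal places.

(0.0238, 1.5594)

At (-3, 3/2): F = (-15.0000, -10.713378).
Jacobian J = [[5, -2], [-4·s·t + 4·s + t^2 - 4, -2·s^2 + 2·s·t - 2·exp(t)]].
At the point, J = [[5.0000, -2.0000], [4.2500, -35.963378]] (det J = -171.316891).
Solving J·Δ = −F gives Δ = (3.0238, 0.0594).
Then the next iterate is (s, t)₁ = (0.0238, 1.5594).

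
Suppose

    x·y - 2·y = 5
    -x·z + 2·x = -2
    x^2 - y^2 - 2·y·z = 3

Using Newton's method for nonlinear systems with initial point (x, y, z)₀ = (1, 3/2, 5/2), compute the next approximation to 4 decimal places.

At (1, 3/2, 5/2): F = (-6.5000, 1.5000, -11.7500).
Jacobian J = [[y, x - 2, 0], [-z + 2, 0, -x], [2·x, -2·y - 2·z, -2·y]].
At the point, J = [[1.5000, -1.0000, 0.0000], [-0.5000, 0.0000, -1.0000], [2.0000, -8.0000, -3.0000]] (det J = -8.5000).
Solving J·Δ = −F gives Δ = (4.2059, -0.1912, -0.6029).
Then the next iterate is (x, y, z)₁ = (5.2059, 1.3088, 1.8971).

(5.2059, 1.3088, 1.8971)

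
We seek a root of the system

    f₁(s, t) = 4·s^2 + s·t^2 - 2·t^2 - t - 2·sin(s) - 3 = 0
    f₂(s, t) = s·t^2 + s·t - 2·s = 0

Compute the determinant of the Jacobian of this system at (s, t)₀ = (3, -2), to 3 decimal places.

J = [[8·s + t^2 - 2·cos(s), 2·s·t - 4·t - 1], [t^2 + t - 2, 2·s·t + s]].
At the point, J = [[29.97998, -5.000], [0.000, -9.000]].
det J = -269.820.

-269.820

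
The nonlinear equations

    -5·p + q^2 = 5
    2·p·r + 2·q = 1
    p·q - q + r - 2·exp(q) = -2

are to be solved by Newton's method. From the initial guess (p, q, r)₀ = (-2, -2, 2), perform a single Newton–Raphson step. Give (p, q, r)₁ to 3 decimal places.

At (-2, -2, 2): F = (9.000, -13.000, 9.72933).
Jacobian J = [[-5, 2·q, 0], [2·r, 2, 2·p], [q, p - 2·exp(q) - 1, 1]].
At the point, J = [[-5.000, -4.000, 0.000], [4.000, 2.000, -4.000], [-2.000, -3.27067, 1.000]] (det J = 39.41341).
Solving J·Δ = −F gives Δ = (-0.100, 2.374, -2.162).
Then the next iterate is (p, q, r)₁ = (-2.100, 0.374, -0.162).

(-2.100, 0.374, -0.162)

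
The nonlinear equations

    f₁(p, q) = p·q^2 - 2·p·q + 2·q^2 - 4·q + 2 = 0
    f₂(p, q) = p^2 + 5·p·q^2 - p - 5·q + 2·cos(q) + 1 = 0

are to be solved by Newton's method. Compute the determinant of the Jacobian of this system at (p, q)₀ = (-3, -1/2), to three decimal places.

30.949

J = [[q^2 - 2·q, 2·p·q - 2·p + 4·q - 4], [2·p + 5·q^2 - 1, 10·p·q - 2·sin(q) - 5]].
At the point, J = [[1.250, 3.000], [-5.750, 10.95885]].
det J = 30.949.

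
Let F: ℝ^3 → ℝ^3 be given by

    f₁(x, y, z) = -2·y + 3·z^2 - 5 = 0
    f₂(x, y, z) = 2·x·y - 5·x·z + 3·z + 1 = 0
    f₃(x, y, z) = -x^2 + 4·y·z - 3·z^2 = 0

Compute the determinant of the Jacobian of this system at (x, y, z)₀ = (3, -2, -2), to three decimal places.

48.000

J = [[0, -2, 6·z], [2·y - 5·z, 2·x, -5·x + 3], [-2·x, 4·z, 4·y - 6·z]].
At the point, J = [[0.000, -2.000, -12.000], [6.000, 6.000, -12.000], [-6.000, -8.000, 4.000]].
det J = 48.000.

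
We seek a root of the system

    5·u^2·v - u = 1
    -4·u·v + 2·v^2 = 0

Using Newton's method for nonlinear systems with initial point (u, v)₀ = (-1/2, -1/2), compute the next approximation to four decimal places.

(-0.2500, 0.1000)

At (-1/2, -1/2): F = (-1.1250, -0.5000).
Jacobian J = [[10·u·v - 1, 5·u^2], [-4·v, -4·u + 4·v]].
At the point, J = [[1.5000, 1.2500], [2.0000, 0.0000]] (det J = -2.5000).
Solving J·Δ = −F gives Δ = (0.2500, 0.6000).
Then the next iterate is (u, v)₁ = (-0.2500, 0.1000).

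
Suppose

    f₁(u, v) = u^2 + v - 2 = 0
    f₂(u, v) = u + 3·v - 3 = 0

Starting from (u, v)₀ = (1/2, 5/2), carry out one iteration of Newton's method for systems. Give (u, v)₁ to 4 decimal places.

At (1/2, 5/2): F = (0.7500, 5.0000).
Jacobian J = [[2·u, 1], [1, 3]].
At the point, J = [[1.0000, 1.0000], [1.0000, 3.0000]] (det J = 2.0000).
Solving J·Δ = −F gives Δ = (1.3750, -2.1250).
Then the next iterate is (u, v)₁ = (1.8750, 0.3750).

(1.8750, 0.3750)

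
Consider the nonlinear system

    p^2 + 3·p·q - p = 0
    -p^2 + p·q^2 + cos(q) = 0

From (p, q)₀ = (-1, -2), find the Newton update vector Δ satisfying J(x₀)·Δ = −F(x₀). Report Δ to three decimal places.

(0.879, 0.028)

At (-1, -2): F = (8.000, -5.41615).
Jacobian J = [[2·p + 3·q - 1, 3·p], [-2·p + q^2, 2·p·q - sin(q)]].
At the point, J = [[-9.000, -3.000], [6.000, 4.90930]] (det J = -26.18368).
Solving J·Δ = −F gives Δ = (0.879, 0.028).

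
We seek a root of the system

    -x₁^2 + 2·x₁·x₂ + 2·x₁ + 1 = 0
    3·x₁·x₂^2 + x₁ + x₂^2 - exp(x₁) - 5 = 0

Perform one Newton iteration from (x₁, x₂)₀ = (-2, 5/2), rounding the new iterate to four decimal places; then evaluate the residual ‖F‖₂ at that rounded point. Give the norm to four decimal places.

10.2480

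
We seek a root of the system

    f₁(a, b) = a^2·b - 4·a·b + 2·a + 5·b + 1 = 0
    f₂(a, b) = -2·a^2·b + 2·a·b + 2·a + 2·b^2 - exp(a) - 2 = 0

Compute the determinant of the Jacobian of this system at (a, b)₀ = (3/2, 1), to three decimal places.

J = [[2·a·b - 4·b + 2, a^2 - 4·a + 5], [-4·a·b + 2·b - exp(a) + 2, -2·a^2 + 2·a + 4·b]].
At the point, J = [[1.000, 1.250], [-6.48169, 2.500]].
det J = 10.602.

10.602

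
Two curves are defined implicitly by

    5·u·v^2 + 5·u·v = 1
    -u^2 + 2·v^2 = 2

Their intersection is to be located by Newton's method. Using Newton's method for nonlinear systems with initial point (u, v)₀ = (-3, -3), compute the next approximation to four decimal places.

(-2.3000, -2.0667)

At (-3, -3): F = (-91.0000, 7.0000).
Jacobian J = [[5·v^2 + 5·v, 10·u·v + 5·u], [-2·u, 4·v]].
At the point, J = [[30.0000, 75.0000], [6.0000, -12.0000]] (det J = -810.0000).
Solving J·Δ = −F gives Δ = (0.7000, 0.9333).
Then the next iterate is (u, v)₁ = (-2.3000, -2.0667).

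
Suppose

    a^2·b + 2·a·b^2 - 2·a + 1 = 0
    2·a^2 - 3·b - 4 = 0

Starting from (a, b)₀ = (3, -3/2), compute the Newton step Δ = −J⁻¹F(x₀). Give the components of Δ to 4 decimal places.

At (3, -3/2): F = (-5.0000, 18.5000).
Jacobian J = [[2·a·b + 2·b^2 - 2, a^2 + 4·a·b], [4·a, -3]].
At the point, J = [[-6.5000, -9.0000], [12.0000, -3.0000]] (det J = 127.5000).
Solving J·Δ = −F gives Δ = (-1.4235, 0.4725).

(-1.4235, 0.4725)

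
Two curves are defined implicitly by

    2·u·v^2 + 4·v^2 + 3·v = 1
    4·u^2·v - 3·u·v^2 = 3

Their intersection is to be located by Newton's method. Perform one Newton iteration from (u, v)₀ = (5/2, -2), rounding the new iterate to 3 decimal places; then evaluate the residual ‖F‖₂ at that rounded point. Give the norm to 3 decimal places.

At (5/2, -2): F = (29.000, -83.000).
Jacobian J = [[2·v^2, 4·u·v + 8·v + 3], [8·u·v - 3·v^2, 4·u^2 - 6·u·v]].
At the point, J = [[8.000, -33.000], [-52.000, 55.000]] (det J = -1276.000).
Solving J·Δ = −F gives Δ = (-0.897, 0.661).
Then the next iterate is (u, v)₁ = (1.603, -1.339).
Re-evaluating at (1.603, -1.339): F = (7.90279, -25.38498), so ‖F‖₂ = 26.587.

26.587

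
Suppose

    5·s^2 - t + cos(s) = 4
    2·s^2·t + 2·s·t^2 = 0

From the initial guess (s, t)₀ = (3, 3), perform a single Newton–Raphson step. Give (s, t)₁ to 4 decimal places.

At (3, 3): F = (37.010008, 108.0000).
Jacobian J = [[10·s - sin(s), -1], [4·s·t + 2·t^2, 2·s^2 + 4·s·t]].
At the point, J = [[29.858880, -1.0000], [54.0000, 54.0000]] (det J = 1666.379520).
Solving J·Δ = −F gives Δ = (-1.2641, -0.7359).
Then the next iterate is (s, t)₁ = (1.7359, 2.2641).

(1.7359, 2.2641)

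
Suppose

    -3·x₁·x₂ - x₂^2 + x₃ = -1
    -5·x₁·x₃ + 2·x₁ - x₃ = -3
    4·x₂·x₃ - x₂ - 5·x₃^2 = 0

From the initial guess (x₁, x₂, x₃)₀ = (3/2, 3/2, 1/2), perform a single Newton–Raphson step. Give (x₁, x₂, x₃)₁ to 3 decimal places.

At (3/2, 3/2, 1/2): F = (-7.500, 1.750, 0.250).
Jacobian J = [[-3·x₂, -3·x₁ - 2·x₂, 1], [-5·x₃ + 2, 0, -5·x₁ - 1], [0, 4·x₃ - 1, 4·x₂ - 10·x₃]].
At the point, J = [[-4.500, -7.500, 1.000], [-0.500, 0.000, -8.500], [0.000, 1.000, 1.000]] (det J = -42.500).
Solving J·Δ = −F gives Δ = (-0.775, -0.501, 0.251).
Then the next iterate is (x₁, x₂, x₃)₁ = (0.725, 0.999, 0.751).

(0.725, 0.999, 0.751)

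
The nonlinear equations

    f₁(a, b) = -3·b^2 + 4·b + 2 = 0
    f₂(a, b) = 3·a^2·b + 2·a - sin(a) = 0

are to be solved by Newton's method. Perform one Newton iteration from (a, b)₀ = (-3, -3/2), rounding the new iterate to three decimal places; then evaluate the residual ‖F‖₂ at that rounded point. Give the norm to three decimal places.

At (-3, -3/2): F = (-10.750, -46.35888).
Jacobian J = [[0, -6·b + 4], [6·a·b - cos(a) + 2, 3·a^2]].
At the point, J = [[0.000, 13.000], [29.98999, 27.000]] (det J = -389.86990).
Solving J·Δ = −F gives Δ = (0.801, 0.827).
Then the next iterate is (a, b)₁ = (-2.199, -0.673).
Re-evaluating at (-2.199, -0.673): F = (-2.05079, -13.35199), so ‖F‖₂ = 13.509.

13.509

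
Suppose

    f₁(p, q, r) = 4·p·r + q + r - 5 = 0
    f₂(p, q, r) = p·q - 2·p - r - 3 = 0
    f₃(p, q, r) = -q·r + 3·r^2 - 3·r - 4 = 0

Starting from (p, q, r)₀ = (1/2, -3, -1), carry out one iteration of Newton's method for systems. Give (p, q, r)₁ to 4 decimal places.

(0.0676, 3.5135, -0.0811)

At (1/2, -3, -1): F = (-11.0000, -4.5000, -1.0000).
Jacobian J = [[4·r, 1, 4·p + 1], [q - 2, p, -1], [0, -r, -q + 6·r - 3]].
At the point, J = [[-4.0000, 1.0000, 3.0000], [-5.0000, 0.5000, -1.0000], [0.0000, 1.0000, -6.0000]] (det J = -37.0000).
Solving J·Δ = −F gives Δ = (-0.4324, 6.5135, 0.9189).
Then the next iterate is (p, q, r)₁ = (0.0676, 3.5135, -0.0811).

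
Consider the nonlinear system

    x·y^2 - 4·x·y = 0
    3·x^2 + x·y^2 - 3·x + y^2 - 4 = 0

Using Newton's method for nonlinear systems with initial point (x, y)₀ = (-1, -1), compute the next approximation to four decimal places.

(-0.7500, -0.3750)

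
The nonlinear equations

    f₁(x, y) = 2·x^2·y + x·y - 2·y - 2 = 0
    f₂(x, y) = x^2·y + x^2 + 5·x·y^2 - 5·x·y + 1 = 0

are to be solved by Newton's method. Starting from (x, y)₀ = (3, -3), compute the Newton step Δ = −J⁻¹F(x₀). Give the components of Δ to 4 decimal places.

(-0.9064, 1.2447)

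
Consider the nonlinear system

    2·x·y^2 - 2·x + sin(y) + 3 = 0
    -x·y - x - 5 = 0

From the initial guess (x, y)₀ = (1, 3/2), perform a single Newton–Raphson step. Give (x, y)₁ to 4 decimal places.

(-2.0791, 1.6977)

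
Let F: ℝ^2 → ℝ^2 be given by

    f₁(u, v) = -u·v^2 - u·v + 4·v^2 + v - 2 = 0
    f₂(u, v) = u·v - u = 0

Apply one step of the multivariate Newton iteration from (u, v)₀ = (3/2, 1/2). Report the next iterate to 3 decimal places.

At (3/2, 1/2): F = (-1.625, -0.750).
Jacobian J = [[-v^2 - v, -2·u·v - u + 8·v + 1], [v - 1, u]].
At the point, J = [[-0.750, 2.000], [-0.500, 1.500]] (det J = -0.125).
Solving J·Δ = −F gives Δ = (-7.500, -2.000).
Then the next iterate is (u, v)₁ = (-6.000, -1.500).

(-6.000, -1.500)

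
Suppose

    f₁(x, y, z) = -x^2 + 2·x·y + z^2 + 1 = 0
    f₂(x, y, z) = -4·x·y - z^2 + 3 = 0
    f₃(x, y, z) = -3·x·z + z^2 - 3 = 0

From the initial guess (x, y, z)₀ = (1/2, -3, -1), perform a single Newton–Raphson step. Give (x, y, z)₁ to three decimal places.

(2.058, 11.538, 0.192)

At (1/2, -3, -1): F = (-1.250, 8.000, -0.500).
Jacobian J = [[-2·x + 2·y, 2·x, 2·z], [-4·y, -4·x, -2·z], [-3·z, 0, -3·x + 2·z]].
At the point, J = [[-7.000, 1.000, -2.000], [12.000, -2.000, 2.000], [3.000, 0.000, -3.500]] (det J = -13.000).
Solving J·Δ = −F gives Δ = (1.558, 14.538, 1.192).
Then the next iterate is (x, y, z)₁ = (2.058, 11.538, 0.192).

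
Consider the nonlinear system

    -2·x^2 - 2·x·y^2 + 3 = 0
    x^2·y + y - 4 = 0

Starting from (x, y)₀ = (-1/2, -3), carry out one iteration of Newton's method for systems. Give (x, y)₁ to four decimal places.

At (-1/2, -3): F = (11.5000, -7.7500).
Jacobian J = [[-4·x - 2·y^2, -4·x·y], [2·x·y, x^2 + 1]].
At the point, J = [[-16.0000, -6.0000], [3.0000, 1.2500]] (det J = -2.0000).
Solving J·Δ = −F gives Δ = (-16.0625, 44.7500).
Then the next iterate is (x, y)₁ = (-16.5625, 41.7500).

(-16.5625, 41.7500)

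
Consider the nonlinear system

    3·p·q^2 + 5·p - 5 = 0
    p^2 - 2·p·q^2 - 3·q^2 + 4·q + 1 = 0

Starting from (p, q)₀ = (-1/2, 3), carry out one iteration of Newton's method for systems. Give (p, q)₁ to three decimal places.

(-0.207, 1.710)

At (-1/2, 3): F = (-21.000, -4.750).
Jacobian J = [[3·q^2 + 5, 6·p·q], [2·p - 2·q^2, -4·p·q - 6·q + 4]].
At the point, J = [[32.000, -9.000], [-19.000, -8.000]] (det J = -427.000).
Solving J·Δ = −F gives Δ = (0.293, -1.290).
Then the next iterate is (p, q)₁ = (-0.207, 1.710).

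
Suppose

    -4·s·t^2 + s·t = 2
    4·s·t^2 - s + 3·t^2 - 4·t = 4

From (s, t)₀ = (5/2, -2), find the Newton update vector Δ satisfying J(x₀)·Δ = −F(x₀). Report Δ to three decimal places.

(-0.967, 0.696)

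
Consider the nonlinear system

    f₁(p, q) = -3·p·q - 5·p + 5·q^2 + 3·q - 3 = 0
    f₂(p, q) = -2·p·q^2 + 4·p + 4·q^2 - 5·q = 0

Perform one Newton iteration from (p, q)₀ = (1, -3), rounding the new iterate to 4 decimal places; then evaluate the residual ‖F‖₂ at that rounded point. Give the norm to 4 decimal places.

17.0331

At (1, -3): F = (37.0000, 37.0000).
Jacobian J = [[-3·q - 5, -3·p + 10·q + 3], [-2·q^2 + 4, -4·p·q + 8·q - 5]].
At the point, J = [[4.0000, -30.0000], [-14.0000, -17.0000]] (det J = -488.0000).
Solving J·Δ = −F gives Δ = (0.9857, 1.3648).
Then the next iterate is (p, q)₁ = (1.9857, -1.6352).
Re-evaluating at (1.9857, -1.6352): F = (5.276345, 16.195273), so ‖F‖₂ = 17.0331.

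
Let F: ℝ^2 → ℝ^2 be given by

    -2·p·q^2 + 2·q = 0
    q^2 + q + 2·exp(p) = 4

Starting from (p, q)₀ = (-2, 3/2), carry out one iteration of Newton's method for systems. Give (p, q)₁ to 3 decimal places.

(0.190, 1.347)

At (-2, 3/2): F = (12.000, 0.02067).
Jacobian J = [[-2·q^2, -4·p·q + 2], [2·exp(p), 2·q + 1]].
At the point, J = [[-4.500, 14.000], [0.27067, 4.000]] (det J = -21.78939).
Solving J·Δ = −F gives Δ = (2.190, -0.153).
Then the next iterate is (p, q)₁ = (0.190, 1.347).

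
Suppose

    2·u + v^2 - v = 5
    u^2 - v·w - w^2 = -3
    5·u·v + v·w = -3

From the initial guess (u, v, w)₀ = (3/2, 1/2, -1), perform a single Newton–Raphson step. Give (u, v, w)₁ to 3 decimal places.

(2.625, -0.530, -5.730)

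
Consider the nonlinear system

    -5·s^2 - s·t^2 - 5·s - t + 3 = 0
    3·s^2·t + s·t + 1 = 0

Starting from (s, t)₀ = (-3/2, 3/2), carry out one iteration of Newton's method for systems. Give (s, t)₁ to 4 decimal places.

(-1.1958, 0.5049)

At (-3/2, 3/2): F = (1.1250, 8.8750).
Jacobian J = [[-10·s - t^2 - 5, -2·s·t - 1], [6·s·t + t, 3·s^2 + s]].
At the point, J = [[7.7500, 3.5000], [-12.0000, 5.2500]] (det J = 82.6875).
Solving J·Δ = −F gives Δ = (0.3042, -0.9951).
Then the next iterate is (s, t)₁ = (-1.1958, 0.5049).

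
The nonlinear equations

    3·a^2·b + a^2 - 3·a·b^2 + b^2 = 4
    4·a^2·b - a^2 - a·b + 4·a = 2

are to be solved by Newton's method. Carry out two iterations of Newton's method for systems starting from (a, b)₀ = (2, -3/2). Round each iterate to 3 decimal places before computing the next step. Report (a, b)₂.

At (2, -3/2): F = (-29.250, -19.000).
Jacobian J = [[6·a·b + 2·a - 3·b^2, 3·a^2 - 6·a·b + 2·b], [8·a·b - 2·a - b + 4, 4·a^2 - a]].
At the point, J = [[-20.750, 27.000], [-22.500, 14.000]] (det J = 317.000).
Solving J·Δ = −F gives Δ = (-0.326, 0.832).
Then the next iterate is (a, b)₁ = (1.674, -0.668).
Round to (1.674, -0.668) and repeat: F = (-8.60820, -4.47573), J = [[-4.70006, 13.78022], [-7.62586, 9.53510]].
Δ = (0.339, 0.740), so (a, b)₂ = (2.013, 0.072).

(2.013, 0.072)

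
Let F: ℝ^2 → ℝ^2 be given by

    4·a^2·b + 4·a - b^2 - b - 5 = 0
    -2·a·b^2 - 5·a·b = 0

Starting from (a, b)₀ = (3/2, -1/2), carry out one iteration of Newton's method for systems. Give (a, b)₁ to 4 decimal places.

(0.1250, -0.4444)

At (3/2, -1/2): F = (-3.2500, 3.0000).
Jacobian J = [[8·a·b + 4, 4·a^2 - 2·b - 1], [-2·b^2 - 5·b, -4·a·b - 5·a]].
At the point, J = [[-2.0000, 9.0000], [2.0000, -4.5000]] (det J = -9.0000).
Solving J·Δ = −F gives Δ = (-1.3750, 0.0556).
Then the next iterate is (a, b)₁ = (0.1250, -0.4444).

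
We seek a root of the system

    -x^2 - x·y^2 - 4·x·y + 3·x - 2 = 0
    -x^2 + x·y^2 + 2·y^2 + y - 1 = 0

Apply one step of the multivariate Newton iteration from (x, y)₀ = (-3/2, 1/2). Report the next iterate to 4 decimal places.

At (-3/2, 1/2): F = (-5.3750, -2.6250).
Jacobian J = [[-2·x - y^2 - 4·y + 3, -2·x·y - 4·x], [-2·x + y^2, 2·x·y + 4·y + 1]].
At the point, J = [[3.7500, 7.5000], [3.2500, 1.5000]] (det J = -18.7500).
Solving J·Δ = −F gives Δ = (0.6200, 0.4067).
Then the next iterate is (x, y)₁ = (-0.8800, 0.9067).

(-0.8800, 0.9067)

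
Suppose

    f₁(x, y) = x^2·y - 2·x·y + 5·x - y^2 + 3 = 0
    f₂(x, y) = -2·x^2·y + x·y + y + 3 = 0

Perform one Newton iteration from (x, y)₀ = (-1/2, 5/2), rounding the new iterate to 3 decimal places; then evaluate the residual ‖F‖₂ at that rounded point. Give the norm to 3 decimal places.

At (-1/2, 5/2): F = (-2.625, 3.000).
Jacobian J = [[2·x·y - 2·y + 5, x^2 - 2·x - 2·y], [-4·x·y + y, -2·x^2 + x + 1]].
At the point, J = [[-2.500, -3.750], [7.500, 0.000]] (det J = 28.125).
Solving J·Δ = −F gives Δ = (-0.400, -0.433).
Then the next iterate is (x, y)₁ = (-0.900, 2.067).
Re-evaluating at (-0.900, 2.067): F = (-0.37762, -0.14184), so ‖F‖₂ = 0.403.

0.403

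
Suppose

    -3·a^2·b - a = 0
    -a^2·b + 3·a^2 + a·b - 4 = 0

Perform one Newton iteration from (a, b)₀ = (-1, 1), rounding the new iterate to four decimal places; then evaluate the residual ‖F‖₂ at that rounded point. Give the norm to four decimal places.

2.0754

At (-1, 1): F = (-2.0000, -3.0000).
Jacobian J = [[-6·a·b - 1, -3·a^2], [-2·a·b + 6·a + b, -a^2 + a]].
At the point, J = [[5.0000, -3.0000], [-3.0000, -2.0000]] (det J = -19.0000).
Solving J·Δ = −F gives Δ = (-0.2632, -1.1053).
Then the next iterate is (a, b)₁ = (-1.2632, -0.1053).
Re-evaluating at (-1.2632, -0.1053): F = (1.767273, 1.088062), so ‖F‖₂ = 2.0754.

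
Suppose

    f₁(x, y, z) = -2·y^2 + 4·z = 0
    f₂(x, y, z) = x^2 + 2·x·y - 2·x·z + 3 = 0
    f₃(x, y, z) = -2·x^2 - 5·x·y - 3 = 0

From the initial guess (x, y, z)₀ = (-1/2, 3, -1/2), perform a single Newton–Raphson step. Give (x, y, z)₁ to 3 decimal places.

(-0.595, 0.909, -1.774)

At (-1/2, 3, -1/2): F = (-20.000, -0.250, 4.000).
Jacobian J = [[0, -4·y, 4], [2·x + 2·y - 2·z, 2·x, -2·x], [-4·x - 5·y, -5·x, 0]].
At the point, J = [[0.000, -12.000, 4.000], [6.000, -1.000, 1.000], [-13.000, 2.500, 0.000]] (det J = 164.000).
Solving J·Δ = −F gives Δ = (-0.095, -2.091, -1.274).
Then the next iterate is (x, y, z)₁ = (-0.595, 0.909, -1.774).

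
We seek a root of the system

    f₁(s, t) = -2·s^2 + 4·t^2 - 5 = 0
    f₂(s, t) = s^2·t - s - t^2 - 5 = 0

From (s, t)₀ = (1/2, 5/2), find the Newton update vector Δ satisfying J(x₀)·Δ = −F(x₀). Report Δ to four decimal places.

At (1/2, 5/2): F = (19.5000, -11.1250).
Jacobian J = [[-4·s, 8·t], [2·s·t - 1, s^2 - 2·t]].
At the point, J = [[-2.0000, 20.0000], [1.5000, -4.7500]] (det J = -20.5000).
Solving J·Δ = −F gives Δ = (6.3354, -0.3415).

(6.3354, -0.3415)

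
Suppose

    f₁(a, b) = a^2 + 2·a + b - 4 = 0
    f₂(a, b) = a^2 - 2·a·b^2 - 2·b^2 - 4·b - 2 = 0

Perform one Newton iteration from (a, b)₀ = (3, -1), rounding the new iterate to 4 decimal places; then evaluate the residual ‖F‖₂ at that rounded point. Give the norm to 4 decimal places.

1.7142

At (3, -1): F = (10.0000, 3.0000).
Jacobian J = [[2·a + 2, 1], [2·a - 2·b^2, -4·a·b - 4·b - 4]].
At the point, J = [[8.0000, 1.0000], [4.0000, 12.0000]] (det J = 92.0000).
Solving J·Δ = −F gives Δ = (-1.2717, 0.1739).
Then the next iterate is (a, b)₁ = (1.7283, -0.8261).
Re-evaluating at (1.7283, -0.8261): F = (1.617521, 0.567612), so ‖F‖₂ = 1.7142.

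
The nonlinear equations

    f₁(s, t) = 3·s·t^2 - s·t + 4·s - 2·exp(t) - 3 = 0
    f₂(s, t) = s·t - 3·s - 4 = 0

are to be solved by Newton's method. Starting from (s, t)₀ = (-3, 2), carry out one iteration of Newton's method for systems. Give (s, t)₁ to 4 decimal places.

At (-3, 2): F = (-59.778112, -1.0000).
Jacobian J = [[3·t^2 - t + 4, 6·s·t - s - 2·exp(t)], [t - 3, s]].
At the point, J = [[14.0000, -47.778112], [-1.0000, -3.0000]] (det J = -89.778112).
Solving J·Δ = −F gives Δ = (1.4653, -0.8218).
Then the next iterate is (s, t)₁ = (-1.5347, 1.1782).

(-1.5347, 1.1782)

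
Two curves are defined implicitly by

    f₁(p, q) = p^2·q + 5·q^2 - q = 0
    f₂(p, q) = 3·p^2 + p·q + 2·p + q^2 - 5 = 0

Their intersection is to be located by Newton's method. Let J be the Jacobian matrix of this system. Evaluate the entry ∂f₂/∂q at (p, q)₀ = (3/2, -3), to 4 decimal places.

∂f₂/∂q = p + 2·q.
At (3/2, -3) this is -4.5000.

-4.5000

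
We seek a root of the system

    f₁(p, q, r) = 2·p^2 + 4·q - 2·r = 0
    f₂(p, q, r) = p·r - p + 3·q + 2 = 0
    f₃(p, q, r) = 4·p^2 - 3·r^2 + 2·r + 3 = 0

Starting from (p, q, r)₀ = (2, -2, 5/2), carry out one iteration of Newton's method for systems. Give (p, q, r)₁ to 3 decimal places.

At (2, -2, 5/2): F = (-5.000, -1.000, 5.250).
Jacobian J = [[4·p, 4, -2], [r - 1, 3, p], [8·p, 0, -6·r + 2]].
At the point, J = [[8.000, 4.000, -2.000], [1.500, 3.000, 2.000], [16.000, 0.000, -13.000]] (det J = -10.000).
Solving J·Δ = −F gives Δ = (21.650, -28.525, 27.050).
Then the next iterate is (p, q, r)₁ = (23.650, -30.525, 29.550).

(23.650, -30.525, 29.550)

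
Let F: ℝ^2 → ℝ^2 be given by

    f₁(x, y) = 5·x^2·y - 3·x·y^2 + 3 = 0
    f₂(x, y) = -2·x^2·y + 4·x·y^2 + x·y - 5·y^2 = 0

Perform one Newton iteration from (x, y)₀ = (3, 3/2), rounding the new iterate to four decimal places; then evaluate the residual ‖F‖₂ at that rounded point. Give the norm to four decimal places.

15.4674

At (3, 3/2): F = (50.2500, -6.7500).
Jacobian J = [[10·x·y - 3·y^2, 5·x^2 - 6·x·y], [-4·x·y + 4·y^2 + y, -2·x^2 + 8·x·y + x - 10·y]].
At the point, J = [[38.2500, 18.0000], [-7.5000, 6.0000]] (det J = 364.5000).
Solving J·Δ = −F gives Δ = (-1.1605, -0.3256).
Then the next iterate is (x, y)₁ = (1.8395, 1.1744).
Re-evaluating at (1.8395, 1.1744): F = (15.258240, -2.535277), so ‖F‖₂ = 15.4674.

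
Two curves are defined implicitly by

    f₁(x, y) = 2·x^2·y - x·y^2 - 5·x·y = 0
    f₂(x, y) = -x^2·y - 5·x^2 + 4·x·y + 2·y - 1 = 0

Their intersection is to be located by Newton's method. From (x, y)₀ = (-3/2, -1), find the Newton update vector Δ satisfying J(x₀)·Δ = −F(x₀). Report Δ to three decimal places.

At (-3/2, -1): F = (-10.500, -6.000).
Jacobian J = [[4·x·y - y^2 - 5·y, 2·x^2 - 2·x·y - 5·x], [-2·x·y - 10·x + 4·y, -x^2 + 4·x + 2]].
At the point, J = [[10.000, 9.000], [8.000, -6.250]] (det J = -134.500).
Solving J·Δ = −F gives Δ = (0.889, 0.178).

(0.889, 0.178)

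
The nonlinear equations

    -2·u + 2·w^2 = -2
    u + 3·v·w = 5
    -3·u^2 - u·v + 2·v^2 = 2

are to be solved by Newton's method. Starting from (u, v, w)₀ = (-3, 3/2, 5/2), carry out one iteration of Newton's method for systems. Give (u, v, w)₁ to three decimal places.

(-2.098, 2.068, 0.630)

At (-3, 3/2, 5/2): F = (20.500, 3.250, -20.000).
Jacobian J = [[-2, 0, 4·w], [1, 3·w, 3·v], [-6·u - v, -u + 4·v, 0]].
At the point, J = [[-2.000, 0.000, 10.000], [1.000, 7.500, 4.500], [16.500, 9.000, 0.000]] (det J = -1066.500).
Solving J·Δ = −F gives Δ = (0.902, 0.568, -1.870).
Then the next iterate is (u, v, w)₁ = (-2.098, 2.068, 0.630).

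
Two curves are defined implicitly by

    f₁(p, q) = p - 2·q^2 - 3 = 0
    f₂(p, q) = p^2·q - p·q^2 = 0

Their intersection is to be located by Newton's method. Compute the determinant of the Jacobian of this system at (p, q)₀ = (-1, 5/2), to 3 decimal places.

J = [[1, -4·q], [2·p·q - q^2, p^2 - 2·p·q]].
At the point, J = [[1.000, -10.000], [-11.250, 6.000]].
det J = -106.500.

-106.500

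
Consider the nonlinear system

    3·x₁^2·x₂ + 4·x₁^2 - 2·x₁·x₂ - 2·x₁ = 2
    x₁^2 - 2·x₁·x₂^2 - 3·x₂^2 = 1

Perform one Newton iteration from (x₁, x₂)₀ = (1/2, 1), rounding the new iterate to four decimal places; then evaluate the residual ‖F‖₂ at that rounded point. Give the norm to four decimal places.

1.9160

At (1/2, 1): F = (-2.2500, -4.7500).
Jacobian J = [[6·x₁·x₂ + 8·x₁ - 2·x₂ - 2, 3·x₁^2 - 2·x₁], [2·x₁ - 2·x₂^2, -4·x₁·x₂ - 6·x₂]].
At the point, J = [[3.0000, -0.2500], [-1.0000, -8.0000]] (det J = -24.2500).
Solving J·Δ = −F gives Δ = (0.6933, -0.6804).
Then the next iterate is (x₁, x₂)₁ = (1.1933, 0.3196).
Re-evaluating at (1.1933, 0.3196): F = (1.911800, -0.126245), so ‖F‖₂ = 1.9160.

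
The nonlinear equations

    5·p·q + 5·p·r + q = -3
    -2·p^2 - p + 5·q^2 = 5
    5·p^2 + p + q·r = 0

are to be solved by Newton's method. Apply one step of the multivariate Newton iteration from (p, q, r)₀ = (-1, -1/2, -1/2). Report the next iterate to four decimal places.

At (-1, -1/2, -1/2): F = (7.5000, -4.7500, 4.2500).
Jacobian J = [[5·q + 5·r, 5·p + 1, 5·p], [-4·p - 1, 10·q, 0], [10·p + 1, r, q]].
At the point, J = [[-5.0000, -4.0000, -5.0000], [3.0000, -5.0000, 0.0000], [-9.0000, -0.5000, -0.5000]] (det J = 214.0000).
Solving J·Δ = −F gives Δ = (0.4200, -0.6980, 1.6384).
Then the next iterate is (p, q, r)₁ = (-0.5800, -1.1980, 1.1384).

(-0.5800, -1.1980, 1.1384)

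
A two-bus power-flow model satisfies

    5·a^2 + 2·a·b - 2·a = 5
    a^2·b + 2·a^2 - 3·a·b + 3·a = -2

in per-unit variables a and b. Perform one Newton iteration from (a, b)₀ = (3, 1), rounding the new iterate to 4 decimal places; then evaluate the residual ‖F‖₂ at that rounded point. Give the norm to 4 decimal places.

At (3, 1): F = (40.0000, 29.0000).
Jacobian J = [[10·a + 2·b - 2, 2·a], [2·a·b + 4·a - 3·b + 3, a^2 - 3·a]].
At the point, J = [[30.0000, 6.0000], [18.0000, 0.0000]] (det J = -108.0000).
Solving J·Δ = −F gives Δ = (-1.6111, 1.3889).
Then the next iterate is (a, b)₁ = (1.3889, 2.3889).
Re-evaluating at (1.3889, 2.3889): F = (8.503302, 4.679248), so ‖F‖₂ = 9.7057.

9.7057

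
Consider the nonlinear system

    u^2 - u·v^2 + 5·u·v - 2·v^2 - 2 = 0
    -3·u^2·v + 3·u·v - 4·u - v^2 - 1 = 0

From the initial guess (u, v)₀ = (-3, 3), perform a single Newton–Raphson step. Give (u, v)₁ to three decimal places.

At (-3, 3): F = (-29.000, -106.000).
Jacobian J = [[2·u - v^2 + 5·v, -2·u·v + 5·u - 4·v], [-6·u·v + 3·v - 4, -3·u^2 + 3·u - 2·v]].
At the point, J = [[0.000, -9.000], [59.000, -42.000]] (det J = 531.000).
Solving J·Δ = −F gives Δ = (-0.497, -3.222).
Then the next iterate is (u, v)₁ = (-3.497, -0.222).

(-3.497, -0.222)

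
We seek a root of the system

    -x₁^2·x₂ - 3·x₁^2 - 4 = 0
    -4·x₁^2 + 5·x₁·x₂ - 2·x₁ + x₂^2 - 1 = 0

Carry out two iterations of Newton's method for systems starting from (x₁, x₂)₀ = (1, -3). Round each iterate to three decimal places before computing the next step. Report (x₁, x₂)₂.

(1.120, -6.770)

At (1, -3): F = (-4.000, -13.000).
Jacobian J = [[-2·x₁·x₂ - 6·x₁, -x₁^2], [-8·x₁ + 5·x₂ - 2, 5·x₁ + 2·x₂]].
At the point, J = [[0.000, -1.000], [-25.000, -1.000]] (det J = -25.000).
Solving J·Δ = −F gives Δ = (-0.360, -4.000).
Then the next iterate is (x₁, x₂)₁ = (0.640, -7.000).
Round to (0.640, -7.000) and repeat: F = (-2.36160, 22.68160), J = [[5.120, -0.40960], [-42.120, -10.800]].
Δ = (0.480, 0.230), so (x₁, x₂)₂ = (1.120, -6.770).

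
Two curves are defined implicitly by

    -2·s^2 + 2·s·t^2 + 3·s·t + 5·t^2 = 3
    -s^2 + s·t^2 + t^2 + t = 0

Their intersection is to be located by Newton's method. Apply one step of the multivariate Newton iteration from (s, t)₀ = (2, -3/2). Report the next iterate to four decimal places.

At (2, -3/2): F = (0.2500, 1.2500).
Jacobian J = [[-4·s + 2·t^2 + 3·t, 4·s·t + 3·s + 10·t], [-2·s + t^2, 2·s·t + 2·t + 1]].
At the point, J = [[-8.0000, -21.0000], [-1.7500, -8.0000]] (det J = 27.2500).
Solving J·Δ = −F gives Δ = (-0.8899, 0.3509).
Then the next iterate is (s, t)₁ = (1.1101, -1.1491).

(1.1101, -1.1491)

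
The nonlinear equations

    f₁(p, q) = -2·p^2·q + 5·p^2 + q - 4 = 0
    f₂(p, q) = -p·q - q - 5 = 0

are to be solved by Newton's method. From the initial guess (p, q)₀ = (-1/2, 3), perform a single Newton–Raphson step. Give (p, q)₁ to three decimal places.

At (-1/2, 3): F = (-1.250, -6.500).
Jacobian J = [[-4·p·q + 10·p, -2·p^2 + 1], [-q, -p - 1]].
At the point, J = [[1.000, 0.500], [-3.000, -0.500]] (det J = 1.000).
Solving J·Δ = −F gives Δ = (-3.875, 10.250).
Then the next iterate is (p, q)₁ = (-4.375, 13.250).

(-4.375, 13.250)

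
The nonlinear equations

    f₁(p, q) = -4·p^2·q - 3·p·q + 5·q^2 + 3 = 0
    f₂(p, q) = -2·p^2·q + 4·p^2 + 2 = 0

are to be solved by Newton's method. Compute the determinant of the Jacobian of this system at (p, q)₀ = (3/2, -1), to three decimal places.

J = [[-8·p·q - 3·q, -4·p^2 - 3·p + 10·q], [-4·p·q + 8·p, -2·p^2]].
At the point, J = [[15.000, -23.500], [18.000, -4.500]].
det J = 355.500.

355.500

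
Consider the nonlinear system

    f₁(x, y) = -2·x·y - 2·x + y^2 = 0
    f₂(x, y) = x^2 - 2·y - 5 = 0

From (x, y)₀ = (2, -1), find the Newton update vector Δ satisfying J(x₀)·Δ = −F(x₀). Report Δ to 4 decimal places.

At (2, -1): F = (1.0000, 1.0000).
Jacobian J = [[-2·y - 2, -2·x + 2·y], [2·x, -2]].
At the point, J = [[0.0000, -6.0000], [4.0000, -2.0000]] (det J = 24.0000).
Solving J·Δ = −F gives Δ = (-0.1667, 0.1667).

(-0.1667, 0.1667)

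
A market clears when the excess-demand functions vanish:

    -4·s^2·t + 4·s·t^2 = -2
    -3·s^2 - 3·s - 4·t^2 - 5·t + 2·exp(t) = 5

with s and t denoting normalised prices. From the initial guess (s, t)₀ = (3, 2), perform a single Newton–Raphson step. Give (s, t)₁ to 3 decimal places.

At (3, 2): F = (-22.000, -52.22189).
Jacobian J = [[-8·s·t + 4·t^2, -4·s^2 + 8·s·t], [-6·s - 3, -8·t + 2·exp(t) - 5]].
At the point, J = [[-32.000, 12.000], [-21.000, -6.22189]] (det J = 451.10041).
Solving J·Δ = −F gives Δ = (-1.693, -2.680).
Then the next iterate is (s, t)₁ = (1.307, -0.680).

(1.307, -0.680)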